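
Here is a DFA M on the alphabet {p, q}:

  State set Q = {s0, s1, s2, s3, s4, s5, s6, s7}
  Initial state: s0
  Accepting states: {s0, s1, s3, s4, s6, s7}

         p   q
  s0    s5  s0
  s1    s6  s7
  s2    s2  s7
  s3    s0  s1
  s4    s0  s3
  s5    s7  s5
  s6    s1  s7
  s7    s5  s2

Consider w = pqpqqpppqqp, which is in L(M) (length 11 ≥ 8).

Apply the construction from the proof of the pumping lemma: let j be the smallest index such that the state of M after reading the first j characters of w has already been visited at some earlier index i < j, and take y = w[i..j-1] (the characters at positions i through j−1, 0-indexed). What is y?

Run of M on w = p q p q q p p p q q p:
  step 0: s0  (start)
  step 1: s5  (read p: s0→s5)
  step 2: s5  (read q: s5→s5)   ← first repeat (s5 seen earlier)
  step 3: s7  (read p: s5→s7)
  step 4: s2  (read q: s7→s2)
  step 5: s7  (read q: s2→s7)
  step 6: s5  (read p: s7→s5)
  step 7: s7  (read p: s5→s7)
  step 8: s5  (read p: s7→s5)
  step 9: s5  (read q: s5→s5)
  step 10: s5  (read q: s5→s5)
  step 11: s7  (read p: s5→s7)

So i = 1, j = 2, giving x = w[0:1] = p, y = w[1:2] = q, z = w[2:11] = pqqpppqqp.
Check: |xy| = 2 ≤ 8 and |y| = 1 ≥ 1. Reading y takes M from s5 back to s5, so every xyⁱz is accepted.

q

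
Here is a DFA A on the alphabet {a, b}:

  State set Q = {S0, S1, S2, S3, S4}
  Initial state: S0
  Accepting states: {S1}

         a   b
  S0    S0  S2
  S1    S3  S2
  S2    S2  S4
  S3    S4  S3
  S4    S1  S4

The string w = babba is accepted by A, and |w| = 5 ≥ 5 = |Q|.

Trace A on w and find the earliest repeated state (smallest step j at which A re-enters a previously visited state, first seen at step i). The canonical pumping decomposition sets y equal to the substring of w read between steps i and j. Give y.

State sequence: S0 -b-> S2 -a-> S2 -b-> S4 -b-> S4 -a-> S1
First repeat at step 2: S2 was already visited.

So i = 1, j = 2, giving x = w[0:1] = b, y = w[1:2] = a, z = w[2:5] = bba.
Check: |xy| = 2 ≤ 5 and |y| = 1 ≥ 1. Reading y takes A from S2 back to S2, so every xyⁱz is accepted.

a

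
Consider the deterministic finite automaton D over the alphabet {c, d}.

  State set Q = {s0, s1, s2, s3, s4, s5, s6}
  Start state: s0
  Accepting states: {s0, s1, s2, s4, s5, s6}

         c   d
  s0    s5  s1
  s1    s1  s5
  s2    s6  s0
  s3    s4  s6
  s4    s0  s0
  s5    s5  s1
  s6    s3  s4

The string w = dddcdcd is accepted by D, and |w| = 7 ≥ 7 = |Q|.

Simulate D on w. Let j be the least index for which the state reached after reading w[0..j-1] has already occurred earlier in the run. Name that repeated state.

State sequence: s0 -d-> s1 -d-> s5 -d-> s1 -c-> s1 -d-> s5 -c-> s5 -d-> s1
First repeat at step 3: s1 was already visited.

The earliest repeat is at step j = 3: D is in s1, which it already visited at step i = 1.
The DFA has 7 states, so the proof of the pumping lemma guarantees a repeated state among the first 7+1 visited; the segment between the two visits is the pumpable y.

s1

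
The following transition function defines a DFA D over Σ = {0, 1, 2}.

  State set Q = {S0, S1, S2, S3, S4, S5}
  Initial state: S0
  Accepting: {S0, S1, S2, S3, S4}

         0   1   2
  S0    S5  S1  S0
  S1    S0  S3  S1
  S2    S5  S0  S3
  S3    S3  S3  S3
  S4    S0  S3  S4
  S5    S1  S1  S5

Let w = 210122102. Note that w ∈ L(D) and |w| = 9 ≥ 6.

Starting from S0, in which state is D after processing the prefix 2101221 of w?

S3

Run of D on the first 7 characters of w = 2 1 0 1 2 2 1:
  step 0: S0  (start)
  step 1: S0  (read 2: S0→S0)
  step 2: S1  (read 1: S0→S1)
  step 3: S0  (read 0: S1→S0)
  step 4: S1  (read 1: S0→S1)
  step 5: S1  (read 2: S1→S1)
  step 6: S1  (read 2: S1→S1)
  step 7: S3  (read 1: S1→S3)

After reading 7 characters, D is in state S3.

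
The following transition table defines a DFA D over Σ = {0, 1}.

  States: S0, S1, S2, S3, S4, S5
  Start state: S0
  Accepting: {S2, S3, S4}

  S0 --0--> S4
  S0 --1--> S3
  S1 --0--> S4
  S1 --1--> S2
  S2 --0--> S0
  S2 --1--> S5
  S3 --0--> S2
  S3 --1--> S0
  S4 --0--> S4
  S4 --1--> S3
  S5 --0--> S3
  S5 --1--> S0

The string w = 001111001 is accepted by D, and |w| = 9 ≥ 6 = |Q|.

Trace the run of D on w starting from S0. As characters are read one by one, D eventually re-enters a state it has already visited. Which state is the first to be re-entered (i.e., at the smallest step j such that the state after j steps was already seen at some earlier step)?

State sequence: S0 -0-> S4 -0-> S4 -1-> S3 -1-> S0 -1-> S3 -1-> S0 -0-> S4 -0-> S4 -1-> S3
First repeat at step 2: S4 was already visited.

The earliest repeat is at step j = 2: D is in S4, which it already visited at step i = 1.
Since D has 6 states, any run of length ≥ 6 visits 6+1 states, so by pigeonhole some state repeats within the first 6 steps — that repeat gives the pumpable loop.

S4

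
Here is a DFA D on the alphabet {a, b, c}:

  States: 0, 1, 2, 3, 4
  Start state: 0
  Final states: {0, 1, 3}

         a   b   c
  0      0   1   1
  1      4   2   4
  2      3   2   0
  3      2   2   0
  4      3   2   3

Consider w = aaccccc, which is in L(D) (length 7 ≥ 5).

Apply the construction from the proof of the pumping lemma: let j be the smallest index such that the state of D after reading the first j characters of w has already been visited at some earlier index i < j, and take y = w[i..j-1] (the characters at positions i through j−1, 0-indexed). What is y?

a

Run of D on w = a a c c c c c:
  step 0: 0  (start)
  step 1: 0  (read a: 0→0)   ← first repeat (0 seen earlier)
  step 2: 0  (read a: 0→0)
  step 3: 1  (read c: 0→1)
  step 4: 4  (read c: 1→4)
  step 5: 3  (read c: 4→3)
  step 6: 0  (read c: 3→0)
  step 7: 1  (read c: 0→1)

So i = 0, j = 1, giving x = w[0:0] = ε, y = w[0:1] = a, z = w[1:7] = accccc.
Check: |xy| = 1 ≤ 5 and |y| = 1 ≥ 1. Reading y takes D from 0 back to 0, so every xyⁱz is accepted.
Pumping length from the standard proof: p = 5 (the number of states). The repeated state found above gives |xy| = j ≤ 5 and |y| = j − i ≥ 1.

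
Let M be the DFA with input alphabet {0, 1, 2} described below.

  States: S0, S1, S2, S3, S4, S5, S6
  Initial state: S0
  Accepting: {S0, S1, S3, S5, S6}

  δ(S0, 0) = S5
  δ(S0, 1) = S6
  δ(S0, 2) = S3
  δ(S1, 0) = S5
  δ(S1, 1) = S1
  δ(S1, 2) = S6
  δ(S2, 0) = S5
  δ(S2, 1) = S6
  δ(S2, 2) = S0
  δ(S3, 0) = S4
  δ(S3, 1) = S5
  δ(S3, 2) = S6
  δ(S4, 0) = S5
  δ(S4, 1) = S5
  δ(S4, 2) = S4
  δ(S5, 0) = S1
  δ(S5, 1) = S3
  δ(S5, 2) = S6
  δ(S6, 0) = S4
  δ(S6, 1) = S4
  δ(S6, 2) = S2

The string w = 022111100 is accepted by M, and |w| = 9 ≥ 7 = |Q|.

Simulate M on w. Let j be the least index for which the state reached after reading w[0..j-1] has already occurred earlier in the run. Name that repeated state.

State sequence: S0 -0-> S5 -2-> S6 -2-> S2 -1-> S6 -1-> S4 -1-> S5 -1-> S3 -0-> S4 -0-> S5
First repeat at step 4: S6 was already visited.

The earliest repeat is at step j = 4: M is in S6, which it already visited at step i = 2.
Since M has 7 states, any run of length ≥ 7 visits 7+1 states, so by pigeonhole some state repeats within the first 7 steps — that repeat gives the pumpable loop.

S6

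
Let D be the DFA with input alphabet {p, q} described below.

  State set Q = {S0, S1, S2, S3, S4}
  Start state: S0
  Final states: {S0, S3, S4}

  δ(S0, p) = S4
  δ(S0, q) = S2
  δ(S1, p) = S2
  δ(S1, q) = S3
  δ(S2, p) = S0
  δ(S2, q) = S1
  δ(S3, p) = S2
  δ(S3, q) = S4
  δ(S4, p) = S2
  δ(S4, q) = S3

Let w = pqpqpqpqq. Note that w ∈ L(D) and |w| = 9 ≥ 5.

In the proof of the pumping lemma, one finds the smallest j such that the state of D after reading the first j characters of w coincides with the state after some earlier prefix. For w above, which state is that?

S2

State sequence: S0 -p-> S4 -q-> S3 -p-> S2 -q-> S1 -p-> S2 -q-> S1 -p-> S2 -q-> S1 -q-> S3
First repeat at step 5: S2 was already visited.

The earliest repeat is at step j = 5: D is in S2, which it already visited at step i = 3.
Pumping length from the standard proof: p = 5 (the number of states). The repeated state found above gives |xy| = j ≤ 5 and |y| = j − i ≥ 1.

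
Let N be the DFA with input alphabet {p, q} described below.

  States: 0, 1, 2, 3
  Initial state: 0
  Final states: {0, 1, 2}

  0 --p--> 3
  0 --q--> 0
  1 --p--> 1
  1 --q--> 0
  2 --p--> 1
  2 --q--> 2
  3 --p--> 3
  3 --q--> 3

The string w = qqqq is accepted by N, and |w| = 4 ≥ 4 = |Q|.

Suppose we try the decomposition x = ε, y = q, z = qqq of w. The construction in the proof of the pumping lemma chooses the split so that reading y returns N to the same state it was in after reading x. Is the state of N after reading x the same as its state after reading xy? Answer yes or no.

yes

Run of N on the first 1 characters of w = q:
  step 0: 0  (start)
  step 1: 0  (read q: 0→0)

After x (step 0): 0. After xy (step 1): 0.
They match, so y = q drives N around a cycle from 0 back to itself; pumping y any number of times keeps N in 0 before reading z, and xyⁱz ∈ L(N) for every i ≥ 0.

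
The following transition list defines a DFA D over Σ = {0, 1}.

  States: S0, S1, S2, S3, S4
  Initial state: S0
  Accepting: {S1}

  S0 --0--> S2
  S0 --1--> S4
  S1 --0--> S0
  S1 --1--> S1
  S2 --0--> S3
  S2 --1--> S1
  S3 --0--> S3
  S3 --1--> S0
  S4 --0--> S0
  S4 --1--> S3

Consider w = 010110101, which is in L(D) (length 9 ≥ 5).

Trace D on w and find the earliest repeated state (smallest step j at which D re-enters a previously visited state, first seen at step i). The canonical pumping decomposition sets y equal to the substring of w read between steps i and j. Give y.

Run of D on w = 0 1 0 1 1 0 1 0 1:
  step 0: S0  (start)
  step 1: S2  (read 0: S0→S2)
  step 2: S1  (read 1: S2→S1)
  step 3: S0  (read 0: S1→S0)   ← first repeat (S0 seen earlier)
  step 4: S4  (read 1: S0→S4)
  step 5: S3  (read 1: S4→S3)
  step 6: S3  (read 0: S3→S3)
  step 7: S0  (read 1: S3→S0)
  step 8: S2  (read 0: S0→S2)
  step 9: S1  (read 1: S2→S1)

So i = 0, j = 3, giving x = w[0:0] = ε, y = w[0:3] = 010, z = w[3:9] = 110101.
Check: |xy| = 3 ≤ 5 and |y| = 3 ≥ 1. Reading y takes D from S0 back to S0, so every xyⁱz is accepted.
With |Q| = 5, pigeonhole forces a state repeat no later than step 5; the substring read between the first and second visits to that state can be pumped.

010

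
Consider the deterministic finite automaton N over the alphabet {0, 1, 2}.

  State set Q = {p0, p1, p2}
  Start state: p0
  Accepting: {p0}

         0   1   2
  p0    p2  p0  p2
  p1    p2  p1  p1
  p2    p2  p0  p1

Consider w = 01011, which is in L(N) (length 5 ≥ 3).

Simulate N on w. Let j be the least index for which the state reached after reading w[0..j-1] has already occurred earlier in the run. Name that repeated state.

p0

State sequence: p0 -0-> p2 -1-> p0 -0-> p2 -1-> p0 -1-> p0
First repeat at step 2: p0 was already visited.

The earliest repeat is at step j = 2: N is in p0, which it already visited at step i = 0.
With |Q| = 3, pigeonhole forces a state repeat no later than step 3; the substring read between the first and second visits to that state can be pumped.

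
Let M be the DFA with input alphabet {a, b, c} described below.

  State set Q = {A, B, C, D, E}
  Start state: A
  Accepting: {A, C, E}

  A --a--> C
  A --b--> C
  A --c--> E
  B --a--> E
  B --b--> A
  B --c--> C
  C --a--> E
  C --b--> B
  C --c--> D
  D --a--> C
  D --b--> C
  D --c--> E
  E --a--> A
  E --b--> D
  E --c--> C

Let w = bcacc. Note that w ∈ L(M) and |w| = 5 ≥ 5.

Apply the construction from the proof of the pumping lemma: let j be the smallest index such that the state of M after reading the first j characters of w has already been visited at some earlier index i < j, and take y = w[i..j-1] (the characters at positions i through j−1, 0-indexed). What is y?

ca

Run of M on w = b c a c c:
  step 0: A  (start)
  step 1: C  (read b: A→C)
  step 2: D  (read c: C→D)
  step 3: C  (read a: D→C)   ← first repeat (C seen earlier)
  step 4: D  (read c: C→D)
  step 5: E  (read c: D→E)

So i = 1, j = 3, giving x = w[0:1] = b, y = w[1:3] = ca, z = w[3:5] = cc.
Check: |xy| = 3 ≤ 5 and |y| = 2 ≥ 1. Reading y takes M from C back to C, so every xyⁱz is accepted.
Pumping length from the standard proof: p = 5 (the number of states). The repeated state found above gives |xy| = j ≤ 5 and |y| = j − i ≥ 1.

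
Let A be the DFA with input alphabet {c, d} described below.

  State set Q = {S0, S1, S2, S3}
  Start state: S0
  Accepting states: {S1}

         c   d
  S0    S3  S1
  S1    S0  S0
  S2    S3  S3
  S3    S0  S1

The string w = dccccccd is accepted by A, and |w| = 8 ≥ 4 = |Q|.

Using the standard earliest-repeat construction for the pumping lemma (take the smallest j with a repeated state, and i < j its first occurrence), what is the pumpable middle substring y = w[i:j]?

State sequence: S0 -d-> S1 -c-> S0 -c-> S3 -c-> S0 -c-> S3 -c-> S0 -c-> S3 -d-> S1
First repeat at step 2: S0 was already visited.

So i = 0, j = 2, giving x = w[0:0] = ε, y = w[0:2] = dc, z = w[2:8] = cccccd.
Check: |xy| = 2 ≤ 4 and |y| = 2 ≥ 1. Reading y takes A from S0 back to S0, so every xyⁱz is accepted.

dc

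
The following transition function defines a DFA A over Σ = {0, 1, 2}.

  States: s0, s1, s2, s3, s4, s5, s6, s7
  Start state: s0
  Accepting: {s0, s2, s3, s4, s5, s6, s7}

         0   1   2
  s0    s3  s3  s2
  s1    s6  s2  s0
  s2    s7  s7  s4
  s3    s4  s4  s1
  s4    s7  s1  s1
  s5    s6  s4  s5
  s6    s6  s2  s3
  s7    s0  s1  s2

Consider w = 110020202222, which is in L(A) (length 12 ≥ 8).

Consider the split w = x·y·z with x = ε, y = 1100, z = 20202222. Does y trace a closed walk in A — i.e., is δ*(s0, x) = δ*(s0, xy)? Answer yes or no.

yes

State sequence: s0 -1-> s3 -1-> s4 -0-> s7 -0-> s0

After x (step 0): s0. After xy (step 4): s0.
They match, so y = 1100 drives A around a cycle from s0 back to itself; pumping y any number of times keeps A in s0 before reading z, and xyⁱz ∈ L(A) for every i ≥ 0.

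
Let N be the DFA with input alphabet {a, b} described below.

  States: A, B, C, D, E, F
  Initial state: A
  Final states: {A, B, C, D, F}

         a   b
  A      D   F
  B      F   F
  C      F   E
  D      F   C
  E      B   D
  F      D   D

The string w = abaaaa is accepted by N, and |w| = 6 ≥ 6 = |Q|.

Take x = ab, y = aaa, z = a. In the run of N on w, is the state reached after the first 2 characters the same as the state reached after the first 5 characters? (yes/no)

Run of N on the first 5 characters of w = a b a a a:
  step 0: A  (start)
  step 1: D  (read a: A→D)
  step 2: C  (read b: D→C)
  step 3: F  (read a: C→F)
  step 4: D  (read a: F→D)
  step 5: F  (read a: D→F)

After x (step 2): C. After xy (step 5): F.
They differ (C ≠ F), so y is not a cycle from the state after x; this split is not the one the pumping-lemma construction produces, and pumping y need not keep the string in L(N).

no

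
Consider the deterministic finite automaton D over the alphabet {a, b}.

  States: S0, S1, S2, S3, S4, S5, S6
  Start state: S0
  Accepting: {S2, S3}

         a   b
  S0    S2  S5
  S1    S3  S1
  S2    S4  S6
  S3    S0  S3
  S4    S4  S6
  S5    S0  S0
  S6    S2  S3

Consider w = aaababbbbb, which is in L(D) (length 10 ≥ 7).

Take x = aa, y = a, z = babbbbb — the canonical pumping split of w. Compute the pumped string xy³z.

aaaaababbbbb

xy^3z = aa·a·a·a·babbbbb = aaaaababbbbb.
Reading y = a takes D from S4 back to S4, so after x·y·y·y the machine is still in S4, and z then leads to the accepting state S3. Hence aaaaababbbbb ∈ L(D).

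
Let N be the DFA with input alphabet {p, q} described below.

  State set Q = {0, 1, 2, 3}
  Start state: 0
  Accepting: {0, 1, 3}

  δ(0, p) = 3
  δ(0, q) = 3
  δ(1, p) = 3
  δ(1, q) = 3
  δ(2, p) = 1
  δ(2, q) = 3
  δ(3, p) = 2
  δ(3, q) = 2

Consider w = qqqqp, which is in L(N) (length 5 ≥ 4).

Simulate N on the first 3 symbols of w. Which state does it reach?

Run of N on the first 3 characters of w = q q q:
  step 0: 0  (start)
  step 1: 3  (read q: 0→3)
  step 2: 2  (read q: 3→2)
  step 3: 3  (read q: 2→3)

After reading 3 characters, N is in state 3.

3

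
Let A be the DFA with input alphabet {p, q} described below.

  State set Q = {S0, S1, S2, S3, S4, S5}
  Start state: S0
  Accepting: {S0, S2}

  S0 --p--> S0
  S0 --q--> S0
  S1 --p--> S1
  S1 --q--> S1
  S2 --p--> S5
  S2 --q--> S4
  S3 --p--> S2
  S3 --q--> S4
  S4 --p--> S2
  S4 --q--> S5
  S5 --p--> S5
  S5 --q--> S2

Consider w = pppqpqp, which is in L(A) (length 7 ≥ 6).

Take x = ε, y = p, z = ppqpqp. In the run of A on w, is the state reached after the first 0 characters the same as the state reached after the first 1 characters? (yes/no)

State sequence: S0 -p-> S0

After x (step 0): S0. After xy (step 1): S0.
They match, so y = p drives A around a cycle from S0 back to itself; pumping y any number of times keeps A in S0 before reading z, and xyⁱz ∈ L(A) for every i ≥ 0.

yes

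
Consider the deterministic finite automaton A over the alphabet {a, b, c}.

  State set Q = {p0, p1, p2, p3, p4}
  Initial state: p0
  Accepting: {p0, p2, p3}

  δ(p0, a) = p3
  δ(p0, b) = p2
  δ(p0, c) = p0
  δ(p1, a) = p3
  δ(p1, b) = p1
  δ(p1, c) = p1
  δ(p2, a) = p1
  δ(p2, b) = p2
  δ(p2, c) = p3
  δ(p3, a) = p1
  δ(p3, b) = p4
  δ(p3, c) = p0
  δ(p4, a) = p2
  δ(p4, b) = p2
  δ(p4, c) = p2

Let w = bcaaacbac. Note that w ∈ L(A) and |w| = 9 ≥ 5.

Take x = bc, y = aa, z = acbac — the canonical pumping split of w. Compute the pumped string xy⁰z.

xy⁰z = xz = bc·acbac = bcacbac.
Reading y = aa takes A from p3 back to p3, so after x the machine is still in p3, and z then leads to the accepting state p0. Hence bcacbac ∈ L(A).

bcacbac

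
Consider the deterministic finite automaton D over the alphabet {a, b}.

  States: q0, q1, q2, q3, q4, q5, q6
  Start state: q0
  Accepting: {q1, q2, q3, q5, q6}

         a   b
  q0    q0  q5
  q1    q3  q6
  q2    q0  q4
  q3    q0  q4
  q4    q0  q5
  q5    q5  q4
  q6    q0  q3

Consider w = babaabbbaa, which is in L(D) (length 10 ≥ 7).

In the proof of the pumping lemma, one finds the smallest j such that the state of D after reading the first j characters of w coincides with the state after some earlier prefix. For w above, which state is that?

Run of D on w = b a b a a b b b a a:
  step 0: q0  (start)
  step 1: q5  (read b: q0→q5)
  step 2: q5  (read a: q5→q5)   ← first repeat (q5 seen earlier)
  step 3: q4  (read b: q5→q4)
  step 4: q0  (read a: q4→q0)
  step 5: q0  (read a: q0→q0)
  step 6: q5  (read b: q0→q5)
  step 7: q4  (read b: q5→q4)
  step 8: q5  (read b: q4→q5)
  step 9: q5  (read a: q5→q5)
  step 10: q5  (read a: q5→q5)

The earliest repeat is at step j = 2: D is in q5, which it already visited at step i = 1.

q5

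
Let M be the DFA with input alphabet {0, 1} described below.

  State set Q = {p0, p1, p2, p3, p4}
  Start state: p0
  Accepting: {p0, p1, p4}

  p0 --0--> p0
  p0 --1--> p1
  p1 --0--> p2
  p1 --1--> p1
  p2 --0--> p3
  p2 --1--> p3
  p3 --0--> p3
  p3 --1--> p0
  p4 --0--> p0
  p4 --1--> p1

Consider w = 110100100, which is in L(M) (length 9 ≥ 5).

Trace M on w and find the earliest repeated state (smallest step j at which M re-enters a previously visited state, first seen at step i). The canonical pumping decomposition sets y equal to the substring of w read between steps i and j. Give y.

Run of M on w = 1 1 0 1 0 0 1 0 0:
  step 0: p0  (start)
  step 1: p1  (read 1: p0→p1)
  step 2: p1  (read 1: p1→p1)   ← first repeat (p1 seen earlier)
  step 3: p2  (read 0: p1→p2)
  step 4: p3  (read 1: p2→p3)
  step 5: p3  (read 0: p3→p3)
  step 6: p3  (read 0: p3→p3)
  step 7: p0  (read 1: p3→p0)
  step 8: p0  (read 0: p0→p0)
  step 9: p0  (read 0: p0→p0)

So i = 1, j = 2, giving x = w[0:1] = 1, y = w[1:2] = 1, z = w[2:9] = 0100100.
Check: |xy| = 2 ≤ 5 and |y| = 1 ≥ 1. Reading y takes M from p1 back to p1, so every xyⁱz is accepted.
Pumping length from the standard proof: p = 5 (the number of states). The repeated state found above gives |xy| = j ≤ 5 and |y| = j − i ≥ 1.

1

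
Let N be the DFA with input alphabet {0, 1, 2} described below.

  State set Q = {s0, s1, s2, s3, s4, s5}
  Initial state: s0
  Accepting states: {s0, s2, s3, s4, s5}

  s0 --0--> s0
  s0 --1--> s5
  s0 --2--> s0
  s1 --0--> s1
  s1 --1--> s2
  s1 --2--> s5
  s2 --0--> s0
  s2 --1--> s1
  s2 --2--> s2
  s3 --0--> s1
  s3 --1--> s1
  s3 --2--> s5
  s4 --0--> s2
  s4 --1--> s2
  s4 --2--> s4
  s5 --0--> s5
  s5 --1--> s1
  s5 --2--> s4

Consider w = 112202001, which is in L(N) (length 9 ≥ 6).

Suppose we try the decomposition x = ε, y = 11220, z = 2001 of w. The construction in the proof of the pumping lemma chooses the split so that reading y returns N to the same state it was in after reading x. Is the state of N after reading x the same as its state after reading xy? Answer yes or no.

no

State sequence: s0 -1-> s5 -1-> s1 -2-> s5 -2-> s4 -0-> s2

After x (step 0): s0. After xy (step 5): s2.
They differ (s0 ≠ s2), so y is not a cycle from the state after x; this split is not the one the pumping-lemma construction produces, and pumping y need not keep the string in L(N).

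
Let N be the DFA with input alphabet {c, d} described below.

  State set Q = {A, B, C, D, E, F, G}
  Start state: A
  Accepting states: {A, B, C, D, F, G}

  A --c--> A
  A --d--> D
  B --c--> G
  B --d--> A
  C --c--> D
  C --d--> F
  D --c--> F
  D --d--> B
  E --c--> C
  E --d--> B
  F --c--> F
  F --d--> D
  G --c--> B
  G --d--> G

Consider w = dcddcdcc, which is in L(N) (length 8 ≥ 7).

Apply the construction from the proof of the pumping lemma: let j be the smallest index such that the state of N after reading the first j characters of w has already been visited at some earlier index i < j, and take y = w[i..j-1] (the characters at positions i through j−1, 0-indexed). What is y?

State sequence: A -d-> D -c-> F -d-> D -d-> B -c-> G -d-> G -c-> B -c-> G
First repeat at step 3: D was already visited.

So i = 1, j = 3, giving x = w[0:1] = d, y = w[1:3] = cd, z = w[3:8] = dcdcc.
Check: |xy| = 3 ≤ 7 and |y| = 2 ≥ 1. Reading y takes N from D back to D, so every xyⁱz is accepted.
Pumping length from the standard proof: p = 7 (the number of states). The repeated state found above gives |xy| = j ≤ 7 and |y| = j − i ≥ 1.

cd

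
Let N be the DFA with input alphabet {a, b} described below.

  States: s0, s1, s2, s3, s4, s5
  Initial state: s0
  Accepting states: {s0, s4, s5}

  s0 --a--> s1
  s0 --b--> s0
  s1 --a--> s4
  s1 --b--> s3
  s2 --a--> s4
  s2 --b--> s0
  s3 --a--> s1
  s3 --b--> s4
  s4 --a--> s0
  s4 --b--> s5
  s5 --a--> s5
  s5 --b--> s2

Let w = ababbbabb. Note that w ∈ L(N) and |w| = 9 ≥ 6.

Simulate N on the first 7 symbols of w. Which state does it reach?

s5

Run of N on the first 7 characters of w = a b a b b b a:
  step 0: s0  (start)
  step 1: s1  (read a: s0→s1)
  step 2: s3  (read b: s1→s3)
  step 3: s1  (read a: s3→s1)
  step 4: s3  (read b: s1→s3)
  step 5: s4  (read b: s3→s4)
  step 6: s5  (read b: s4→s5)
  step 7: s5  (read a: s5→s5)

After reading 7 characters, N is in state s5.
(This kind of state-tracing is the core of the pumping-lemma construction: with 6 states, pigeonhole forces a repeat within the first 6 steps.)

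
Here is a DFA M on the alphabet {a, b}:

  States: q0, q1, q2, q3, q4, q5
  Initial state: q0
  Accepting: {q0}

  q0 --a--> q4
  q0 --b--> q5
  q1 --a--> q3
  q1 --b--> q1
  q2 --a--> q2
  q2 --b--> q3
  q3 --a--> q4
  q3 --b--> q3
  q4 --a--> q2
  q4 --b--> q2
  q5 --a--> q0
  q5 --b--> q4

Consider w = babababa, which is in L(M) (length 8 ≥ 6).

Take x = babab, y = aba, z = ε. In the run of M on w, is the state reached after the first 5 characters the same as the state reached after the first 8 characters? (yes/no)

State sequence: q0 -b-> q5 -a-> q0 -b-> q5 -a-> q0 -b-> q5 -a-> q0 -b-> q5 -a-> q0

After x (step 5): q5. After xy (step 8): q0.
They differ (q5 ≠ q0), so y is not a cycle from the state after x; this split is not the one the pumping-lemma construction produces, and pumping y need not keep the string in L(M).

no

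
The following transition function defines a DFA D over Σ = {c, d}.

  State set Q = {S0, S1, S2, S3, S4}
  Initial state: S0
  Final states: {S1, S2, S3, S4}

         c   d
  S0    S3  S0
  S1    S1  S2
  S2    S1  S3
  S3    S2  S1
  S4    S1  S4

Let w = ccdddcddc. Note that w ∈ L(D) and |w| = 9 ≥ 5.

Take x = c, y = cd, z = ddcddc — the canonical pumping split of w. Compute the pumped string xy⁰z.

cddcddc

xy⁰z = xz = c·ddcddc = cddcddc.
Reading y = cd takes D from S3 back to S3, so after x the machine is still in S3, and z then leads to the accepting state S2. Hence cddcddc ∈ L(D).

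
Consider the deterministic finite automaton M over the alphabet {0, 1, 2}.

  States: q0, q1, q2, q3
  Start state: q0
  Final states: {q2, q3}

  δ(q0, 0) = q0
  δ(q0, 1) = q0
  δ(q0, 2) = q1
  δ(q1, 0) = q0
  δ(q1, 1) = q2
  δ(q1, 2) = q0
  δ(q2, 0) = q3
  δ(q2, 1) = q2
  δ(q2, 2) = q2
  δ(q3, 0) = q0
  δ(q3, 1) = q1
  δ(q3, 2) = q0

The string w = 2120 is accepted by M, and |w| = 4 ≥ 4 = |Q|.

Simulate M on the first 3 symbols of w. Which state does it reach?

Run of M on the first 3 characters of w = 2 1 2:
  step 0: q0  (start)
  step 1: q1  (read 2: q0→q1)
  step 2: q2  (read 1: q1→q2)
  step 3: q2  (read 2: q2→q2)

After reading 3 characters, M is in state q2.

q2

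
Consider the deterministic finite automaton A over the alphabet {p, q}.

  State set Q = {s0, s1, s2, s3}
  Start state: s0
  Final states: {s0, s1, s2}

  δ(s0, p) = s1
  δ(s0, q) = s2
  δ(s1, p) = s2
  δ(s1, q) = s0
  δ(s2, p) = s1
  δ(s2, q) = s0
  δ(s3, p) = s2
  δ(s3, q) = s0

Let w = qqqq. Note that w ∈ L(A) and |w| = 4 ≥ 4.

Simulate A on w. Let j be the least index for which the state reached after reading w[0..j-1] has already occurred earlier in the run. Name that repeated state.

Run of A on w = q q q q:
  step 0: s0  (start)
  step 1: s2  (read q: s0→s2)
  step 2: s0  (read q: s2→s0)   ← first repeat (s0 seen earlier)
  step 3: s2  (read q: s0→s2)
  step 4: s0  (read q: s2→s0)

The earliest repeat is at step j = 2: A is in s0, which it already visited at step i = 0.
With |Q| = 4, pigeonhole forces a state repeat no later than step 4; the substring read between the first and second visits to that state can be pumped.

s0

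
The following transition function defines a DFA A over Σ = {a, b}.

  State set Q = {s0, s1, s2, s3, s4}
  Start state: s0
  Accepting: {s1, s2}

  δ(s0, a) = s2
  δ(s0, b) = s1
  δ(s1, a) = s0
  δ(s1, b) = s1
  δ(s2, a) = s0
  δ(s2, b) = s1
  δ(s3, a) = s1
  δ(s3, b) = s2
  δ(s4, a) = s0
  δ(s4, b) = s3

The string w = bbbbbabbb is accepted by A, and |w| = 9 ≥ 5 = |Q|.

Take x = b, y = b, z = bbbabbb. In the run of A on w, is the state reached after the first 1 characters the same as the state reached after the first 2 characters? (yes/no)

Run of A on the first 2 characters of w = b b:
  step 0: s0  (start)
  step 1: s1  (read b: s0→s1)
  step 2: s1  (read b: s1→s1)

After x (step 1): s1. After xy (step 2): s1.
They match, so y = b drives A around a cycle from s1 back to itself; pumping y any number of times keeps A in s1 before reading z, and xyⁱz ∈ L(A) for every i ≥ 0.

yes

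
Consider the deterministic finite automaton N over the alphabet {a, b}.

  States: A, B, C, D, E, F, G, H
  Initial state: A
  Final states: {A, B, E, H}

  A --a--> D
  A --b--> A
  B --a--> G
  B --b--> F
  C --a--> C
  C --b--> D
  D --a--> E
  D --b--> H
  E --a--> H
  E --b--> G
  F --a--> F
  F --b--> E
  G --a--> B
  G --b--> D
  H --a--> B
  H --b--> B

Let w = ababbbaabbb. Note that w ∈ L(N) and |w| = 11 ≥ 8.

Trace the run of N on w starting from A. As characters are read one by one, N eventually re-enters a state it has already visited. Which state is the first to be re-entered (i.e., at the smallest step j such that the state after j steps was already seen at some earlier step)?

B

State sequence: A -a-> D -b-> H -a-> B -b-> F -b-> E -b-> G -a-> B -a-> G -b-> D -b-> H -b-> B
First repeat at step 7: B was already visited.

The earliest repeat is at step j = 7: N is in B, which it already visited at step i = 3.
Pumping length from the standard proof: p = 8 (the number of states). The repeated state found above gives |xy| = j ≤ 8 and |y| = j − i ≥ 1.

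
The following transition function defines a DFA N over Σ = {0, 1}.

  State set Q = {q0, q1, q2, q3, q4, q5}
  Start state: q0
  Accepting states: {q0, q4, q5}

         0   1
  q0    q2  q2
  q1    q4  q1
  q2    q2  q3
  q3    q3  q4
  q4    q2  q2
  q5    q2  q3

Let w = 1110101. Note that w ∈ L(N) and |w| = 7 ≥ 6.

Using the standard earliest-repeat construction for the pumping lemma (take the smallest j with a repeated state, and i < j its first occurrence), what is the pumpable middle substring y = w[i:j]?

State sequence: q0 -1-> q2 -1-> q3 -1-> q4 -0-> q2 -1-> q3 -0-> q3 -1-> q4
First repeat at step 4: q2 was already visited.

So i = 1, j = 4, giving x = w[0:1] = 1, y = w[1:4] = 110, z = w[4:7] = 101.
Check: |xy| = 4 ≤ 6 and |y| = 3 ≥ 1. Reading y takes N from q2 back to q2, so every xyⁱz is accepted.

110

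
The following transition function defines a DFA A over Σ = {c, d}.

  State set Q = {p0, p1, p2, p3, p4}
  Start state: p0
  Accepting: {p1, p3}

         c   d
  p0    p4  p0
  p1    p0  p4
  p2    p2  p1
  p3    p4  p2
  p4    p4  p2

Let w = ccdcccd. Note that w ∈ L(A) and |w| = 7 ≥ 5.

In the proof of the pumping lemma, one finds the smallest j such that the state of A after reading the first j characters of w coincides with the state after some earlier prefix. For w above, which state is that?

Run of A on w = c c d c c c d:
  step 0: p0  (start)
  step 1: p4  (read c: p0→p4)
  step 2: p4  (read c: p4→p4)   ← first repeat (p4 seen earlier)
  step 3: p2  (read d: p4→p2)
  step 4: p2  (read c: p2→p2)
  step 5: p2  (read c: p2→p2)
  step 6: p2  (read c: p2→p2)
  step 7: p1  (read d: p2→p1)

The earliest repeat is at step j = 2: A is in p4, which it already visited at step i = 1.
The DFA has 5 states, so the proof of the pumping lemma guarantees a repeated state among the first 5+1 visited; the segment between the two visits is the pumpable y.

p4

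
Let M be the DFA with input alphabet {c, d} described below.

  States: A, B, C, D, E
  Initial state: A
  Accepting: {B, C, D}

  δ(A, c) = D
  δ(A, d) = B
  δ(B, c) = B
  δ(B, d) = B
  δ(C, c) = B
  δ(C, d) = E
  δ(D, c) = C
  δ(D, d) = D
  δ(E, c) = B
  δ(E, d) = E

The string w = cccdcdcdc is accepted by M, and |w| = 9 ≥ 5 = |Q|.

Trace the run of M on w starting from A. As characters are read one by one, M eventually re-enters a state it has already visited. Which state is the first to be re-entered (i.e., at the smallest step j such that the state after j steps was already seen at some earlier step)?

State sequence: A -c-> D -c-> C -c-> B -d-> B -c-> B -d-> B -c-> B -d-> B -c-> B
First repeat at step 4: B was already visited.

The earliest repeat is at step j = 4: M is in B, which it already visited at step i = 3.

B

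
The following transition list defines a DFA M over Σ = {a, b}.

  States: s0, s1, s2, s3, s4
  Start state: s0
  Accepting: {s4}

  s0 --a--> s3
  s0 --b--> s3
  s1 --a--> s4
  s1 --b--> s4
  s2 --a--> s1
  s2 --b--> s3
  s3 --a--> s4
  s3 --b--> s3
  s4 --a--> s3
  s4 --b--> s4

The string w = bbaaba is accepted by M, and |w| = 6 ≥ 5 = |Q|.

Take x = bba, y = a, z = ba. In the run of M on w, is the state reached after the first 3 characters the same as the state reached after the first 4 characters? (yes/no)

State sequence: s0 -b-> s3 -b-> s3 -a-> s4 -a-> s3

After x (step 3): s4. After xy (step 4): s3.
They differ (s4 ≠ s3), so y is not a cycle from the state after x; this split is not the one the pumping-lemma construction produces, and pumping y need not keep the string in L(M).

no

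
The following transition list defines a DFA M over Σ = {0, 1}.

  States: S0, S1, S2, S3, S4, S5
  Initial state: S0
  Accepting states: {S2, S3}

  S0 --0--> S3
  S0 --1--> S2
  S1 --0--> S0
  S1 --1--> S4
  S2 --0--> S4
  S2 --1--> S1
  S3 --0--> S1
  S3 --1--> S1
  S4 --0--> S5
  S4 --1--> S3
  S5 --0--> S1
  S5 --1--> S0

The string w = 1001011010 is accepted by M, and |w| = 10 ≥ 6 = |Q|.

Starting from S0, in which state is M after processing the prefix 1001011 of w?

Run of M on the first 7 characters of w = 1 0 0 1 0 1 1:
  step 0: S0  (start)
  step 1: S2  (read 1: S0→S2)
  step 2: S4  (read 0: S2→S4)
  step 3: S5  (read 0: S4→S5)
  step 4: S0  (read 1: S5→S0)
  step 5: S3  (read 0: S0→S3)
  step 6: S1  (read 1: S3→S1)
  step 7: S4  (read 1: S1→S4)

After reading 7 characters, M is in state S4.

S4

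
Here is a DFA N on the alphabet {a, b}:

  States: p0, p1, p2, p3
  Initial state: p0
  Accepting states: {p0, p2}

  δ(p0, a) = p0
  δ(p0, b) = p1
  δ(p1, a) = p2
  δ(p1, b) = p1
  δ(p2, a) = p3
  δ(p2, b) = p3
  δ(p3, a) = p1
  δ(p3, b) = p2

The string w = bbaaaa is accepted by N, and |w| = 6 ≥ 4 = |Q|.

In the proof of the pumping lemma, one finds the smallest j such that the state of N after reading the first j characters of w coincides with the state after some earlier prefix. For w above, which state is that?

State sequence: p0 -b-> p1 -b-> p1 -a-> p2 -a-> p3 -a-> p1 -a-> p2
First repeat at step 2: p1 was already visited.

The earliest repeat is at step j = 2: N is in p1, which it already visited at step i = 1.

p1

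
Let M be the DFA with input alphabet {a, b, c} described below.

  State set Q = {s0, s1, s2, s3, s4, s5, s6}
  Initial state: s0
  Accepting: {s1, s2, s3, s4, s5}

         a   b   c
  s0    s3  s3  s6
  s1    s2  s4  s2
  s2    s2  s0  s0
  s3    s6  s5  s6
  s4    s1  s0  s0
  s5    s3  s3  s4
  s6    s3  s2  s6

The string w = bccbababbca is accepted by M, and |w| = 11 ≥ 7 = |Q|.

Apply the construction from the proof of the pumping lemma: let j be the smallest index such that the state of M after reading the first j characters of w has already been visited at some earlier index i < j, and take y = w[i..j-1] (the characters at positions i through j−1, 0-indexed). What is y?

Run of M on w = b c c b a b a b b c a:
  step 0: s0  (start)
  step 1: s3  (read b: s0→s3)
  step 2: s6  (read c: s3→s6)
  step 3: s6  (read c: s6→s6)   ← first repeat (s6 seen earlier)
  step 4: s2  (read b: s6→s2)
  step 5: s2  (read a: s2→s2)
  step 6: s0  (read b: s2→s0)
  step 7: s3  (read a: s0→s3)
  step 8: s5  (read b: s3→s5)
  step 9: s3  (read b: s5→s3)
  step 10: s6  (read c: s3→s6)
  step 11: s3  (read a: s6→s3)

So i = 2, j = 3, giving x = w[0:2] = bc, y = w[2:3] = c, z = w[3:11] = bababbca.
Check: |xy| = 3 ≤ 7 and |y| = 1 ≥ 1. Reading y takes M from s6 back to s6, so every xyⁱz is accepted.

c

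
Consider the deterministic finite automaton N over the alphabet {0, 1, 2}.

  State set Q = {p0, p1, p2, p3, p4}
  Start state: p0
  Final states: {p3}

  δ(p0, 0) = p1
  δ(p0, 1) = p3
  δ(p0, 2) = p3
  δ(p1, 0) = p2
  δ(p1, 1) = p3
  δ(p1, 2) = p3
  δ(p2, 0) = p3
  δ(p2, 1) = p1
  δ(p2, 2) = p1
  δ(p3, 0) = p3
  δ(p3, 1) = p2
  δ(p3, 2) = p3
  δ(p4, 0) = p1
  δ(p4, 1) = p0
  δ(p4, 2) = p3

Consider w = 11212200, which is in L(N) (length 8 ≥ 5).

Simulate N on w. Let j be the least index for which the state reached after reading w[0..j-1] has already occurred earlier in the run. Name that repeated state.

p3

Run of N on w = 1 1 2 1 2 2 0 0:
  step 0: p0  (start)
  step 1: p3  (read 1: p0→p3)
  step 2: p2  (read 1: p3→p2)
  step 3: p1  (read 2: p2→p1)
  step 4: p3  (read 1: p1→p3)   ← first repeat (p3 seen earlier)
  step 5: p3  (read 2: p3→p3)
  step 6: p3  (read 2: p3→p3)
  step 7: p3  (read 0: p3→p3)
  step 8: p3  (read 0: p3→p3)

The earliest repeat is at step j = 4: N is in p3, which it already visited at step i = 1.
Since N has 5 states, any run of length ≥ 5 visits 5+1 states, so by pigeonhole some state repeats within the first 5 steps — that repeat gives the pumpable loop.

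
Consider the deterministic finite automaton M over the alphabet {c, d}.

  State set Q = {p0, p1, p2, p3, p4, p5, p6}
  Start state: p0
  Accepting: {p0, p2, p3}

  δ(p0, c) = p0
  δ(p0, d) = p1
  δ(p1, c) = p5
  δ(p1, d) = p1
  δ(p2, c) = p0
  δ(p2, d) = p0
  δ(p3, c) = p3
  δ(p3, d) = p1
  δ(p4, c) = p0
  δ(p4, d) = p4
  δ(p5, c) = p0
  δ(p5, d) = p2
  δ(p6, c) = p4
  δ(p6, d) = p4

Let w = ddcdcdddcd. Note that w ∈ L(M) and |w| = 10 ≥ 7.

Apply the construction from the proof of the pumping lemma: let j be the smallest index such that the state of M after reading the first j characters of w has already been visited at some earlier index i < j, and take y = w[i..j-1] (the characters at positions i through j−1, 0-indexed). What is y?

d

State sequence: p0 -d-> p1 -d-> p1 -c-> p5 -d-> p2 -c-> p0 -d-> p1 -d-> p1 -d-> p1 -c-> p5 -d-> p2
First repeat at step 2: p1 was already visited.

So i = 1, j = 2, giving x = w[0:1] = d, y = w[1:2] = d, z = w[2:10] = cdcdddcd.
Check: |xy| = 2 ≤ 7 and |y| = 1 ≥ 1. Reading y takes M from p1 back to p1, so every xyⁱz is accepted.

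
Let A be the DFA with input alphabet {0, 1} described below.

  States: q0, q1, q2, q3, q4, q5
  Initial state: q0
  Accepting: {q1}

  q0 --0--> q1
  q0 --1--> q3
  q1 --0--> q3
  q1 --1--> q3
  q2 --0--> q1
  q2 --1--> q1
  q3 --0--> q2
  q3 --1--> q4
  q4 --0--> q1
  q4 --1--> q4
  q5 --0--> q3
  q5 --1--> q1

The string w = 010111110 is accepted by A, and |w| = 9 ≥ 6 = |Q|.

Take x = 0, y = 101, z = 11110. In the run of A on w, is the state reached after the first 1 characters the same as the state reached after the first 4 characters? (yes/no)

Run of A on the first 4 characters of w = 0 1 0 1:
  step 0: q0  (start)
  step 1: q1  (read 0: q0→q1)
  step 2: q3  (read 1: q1→q3)
  step 3: q2  (read 0: q3→q2)
  step 4: q1  (read 1: q2→q1)

After x (step 1): q1. After xy (step 4): q1.
They match, so y = 101 drives A around a cycle from q1 back to itself; pumping y any number of times keeps A in q1 before reading z, and xyⁱz ∈ L(A) for every i ≥ 0.

yes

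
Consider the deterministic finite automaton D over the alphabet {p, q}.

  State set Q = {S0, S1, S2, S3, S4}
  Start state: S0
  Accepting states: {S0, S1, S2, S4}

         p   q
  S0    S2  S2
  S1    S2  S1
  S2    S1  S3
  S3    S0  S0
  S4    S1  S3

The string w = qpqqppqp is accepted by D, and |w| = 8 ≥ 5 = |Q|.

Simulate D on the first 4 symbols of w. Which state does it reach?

S1

Run of D on the first 4 characters of w = q p q q:
  step 0: S0  (start)
  step 1: S2  (read q: S0→S2)
  step 2: S1  (read p: S2→S1)
  step 3: S1  (read q: S1→S1)
  step 4: S1  (read q: S1→S1)

After reading 4 characters, D is in state S1.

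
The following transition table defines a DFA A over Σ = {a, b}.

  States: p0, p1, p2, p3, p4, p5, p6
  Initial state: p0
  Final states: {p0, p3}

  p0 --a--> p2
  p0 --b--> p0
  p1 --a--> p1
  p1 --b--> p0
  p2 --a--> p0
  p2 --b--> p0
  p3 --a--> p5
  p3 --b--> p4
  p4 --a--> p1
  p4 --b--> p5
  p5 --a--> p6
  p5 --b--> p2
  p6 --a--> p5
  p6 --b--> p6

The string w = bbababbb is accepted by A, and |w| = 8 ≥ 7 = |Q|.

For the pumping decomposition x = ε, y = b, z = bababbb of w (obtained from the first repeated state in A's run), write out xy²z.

bbbababbb

xy^2z = ε·b·b·bababbb = bbbababbb.
Reading y = b takes A from p0 back to p0, so after x·y·y the machine is still in p0, and z then leads to the accepting state p0. Hence bbbababbb ∈ L(A).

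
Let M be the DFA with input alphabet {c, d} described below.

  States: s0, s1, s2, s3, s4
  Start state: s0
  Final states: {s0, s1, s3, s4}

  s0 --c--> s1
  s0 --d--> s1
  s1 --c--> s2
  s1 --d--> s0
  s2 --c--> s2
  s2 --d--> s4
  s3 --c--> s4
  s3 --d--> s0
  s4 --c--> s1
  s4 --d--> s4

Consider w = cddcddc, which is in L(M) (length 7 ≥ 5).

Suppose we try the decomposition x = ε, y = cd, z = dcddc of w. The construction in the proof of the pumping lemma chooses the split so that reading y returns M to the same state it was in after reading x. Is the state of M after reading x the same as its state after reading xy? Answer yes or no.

yes

State sequence: s0 -c-> s1 -d-> s0

After x (step 0): s0. After xy (step 2): s0.
They match, so y = cd drives M around a cycle from s0 back to itself; pumping y any number of times keeps M in s0 before reading z, and xyⁱz ∈ L(M) for every i ≥ 0.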